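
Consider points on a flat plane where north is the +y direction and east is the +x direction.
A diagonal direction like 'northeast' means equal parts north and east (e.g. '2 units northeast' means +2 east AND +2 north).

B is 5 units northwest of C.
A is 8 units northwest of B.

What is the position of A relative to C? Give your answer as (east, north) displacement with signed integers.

Answer: A is at (east=-13, north=13) relative to C.

Derivation:
Place C at the origin (east=0, north=0).
  B is 5 units northwest of C: delta (east=-5, north=+5); B at (east=-5, north=5).
  A is 8 units northwest of B: delta (east=-8, north=+8); A at (east=-13, north=13).
Therefore A relative to C: (east=-13, north=13).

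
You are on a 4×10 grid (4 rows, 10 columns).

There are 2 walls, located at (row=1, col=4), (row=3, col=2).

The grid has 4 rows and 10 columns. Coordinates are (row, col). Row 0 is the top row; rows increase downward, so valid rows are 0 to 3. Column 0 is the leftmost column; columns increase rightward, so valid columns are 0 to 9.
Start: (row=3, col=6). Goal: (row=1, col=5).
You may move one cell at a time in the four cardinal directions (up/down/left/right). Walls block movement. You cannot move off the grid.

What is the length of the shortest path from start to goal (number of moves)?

Answer: Shortest path length: 3

Derivation:
BFS from (row=3, col=6) until reaching (row=1, col=5):
  Distance 0: (row=3, col=6)
  Distance 1: (row=2, col=6), (row=3, col=5), (row=3, col=7)
  Distance 2: (row=1, col=6), (row=2, col=5), (row=2, col=7), (row=3, col=4), (row=3, col=8)
  Distance 3: (row=0, col=6), (row=1, col=5), (row=1, col=7), (row=2, col=4), (row=2, col=8), (row=3, col=3), (row=3, col=9)  <- goal reached here
One shortest path (3 moves): (row=3, col=6) -> (row=3, col=5) -> (row=2, col=5) -> (row=1, col=5)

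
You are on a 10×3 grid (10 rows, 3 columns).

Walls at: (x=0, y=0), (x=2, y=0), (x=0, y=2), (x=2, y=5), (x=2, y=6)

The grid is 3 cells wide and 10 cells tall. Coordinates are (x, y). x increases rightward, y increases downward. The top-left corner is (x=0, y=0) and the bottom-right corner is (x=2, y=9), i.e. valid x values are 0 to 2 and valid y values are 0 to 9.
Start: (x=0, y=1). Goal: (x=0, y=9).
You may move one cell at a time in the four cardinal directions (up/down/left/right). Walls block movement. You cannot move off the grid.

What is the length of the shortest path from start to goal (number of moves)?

Answer: Shortest path length: 10

Derivation:
BFS from (x=0, y=1) until reaching (x=0, y=9):
  Distance 0: (x=0, y=1)
  Distance 1: (x=1, y=1)
  Distance 2: (x=1, y=0), (x=2, y=1), (x=1, y=2)
  Distance 3: (x=2, y=2), (x=1, y=3)
  Distance 4: (x=0, y=3), (x=2, y=3), (x=1, y=4)
  Distance 5: (x=0, y=4), (x=2, y=4), (x=1, y=5)
  Distance 6: (x=0, y=5), (x=1, y=6)
  Distance 7: (x=0, y=6), (x=1, y=7)
  Distance 8: (x=0, y=7), (x=2, y=7), (x=1, y=8)
  Distance 9: (x=0, y=8), (x=2, y=8), (x=1, y=9)
  Distance 10: (x=0, y=9), (x=2, y=9)  <- goal reached here
One shortest path (10 moves): (x=0, y=1) -> (x=1, y=1) -> (x=1, y=2) -> (x=1, y=3) -> (x=0, y=3) -> (x=0, y=4) -> (x=0, y=5) -> (x=0, y=6) -> (x=0, y=7) -> (x=0, y=8) -> (x=0, y=9)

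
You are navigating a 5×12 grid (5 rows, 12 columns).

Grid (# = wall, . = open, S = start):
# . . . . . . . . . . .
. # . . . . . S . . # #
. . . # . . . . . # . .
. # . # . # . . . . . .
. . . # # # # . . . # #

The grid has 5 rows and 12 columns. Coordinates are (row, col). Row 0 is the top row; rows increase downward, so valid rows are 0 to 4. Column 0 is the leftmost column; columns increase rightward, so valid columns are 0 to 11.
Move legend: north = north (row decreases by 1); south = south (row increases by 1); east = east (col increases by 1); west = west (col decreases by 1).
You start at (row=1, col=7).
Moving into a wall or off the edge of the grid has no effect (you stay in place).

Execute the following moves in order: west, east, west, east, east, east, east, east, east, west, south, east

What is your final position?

Start: (row=1, col=7)
  west (west): (row=1, col=7) -> (row=1, col=6)
  east (east): (row=1, col=6) -> (row=1, col=7)
  west (west): (row=1, col=7) -> (row=1, col=6)
  east (east): (row=1, col=6) -> (row=1, col=7)
  east (east): (row=1, col=7) -> (row=1, col=8)
  east (east): (row=1, col=8) -> (row=1, col=9)
  [×3]east (east): blocked, stay at (row=1, col=9)
  west (west): (row=1, col=9) -> (row=1, col=8)
  south (south): (row=1, col=8) -> (row=2, col=8)
  east (east): blocked, stay at (row=2, col=8)
Final: (row=2, col=8)

Answer: Final position: (row=2, col=8)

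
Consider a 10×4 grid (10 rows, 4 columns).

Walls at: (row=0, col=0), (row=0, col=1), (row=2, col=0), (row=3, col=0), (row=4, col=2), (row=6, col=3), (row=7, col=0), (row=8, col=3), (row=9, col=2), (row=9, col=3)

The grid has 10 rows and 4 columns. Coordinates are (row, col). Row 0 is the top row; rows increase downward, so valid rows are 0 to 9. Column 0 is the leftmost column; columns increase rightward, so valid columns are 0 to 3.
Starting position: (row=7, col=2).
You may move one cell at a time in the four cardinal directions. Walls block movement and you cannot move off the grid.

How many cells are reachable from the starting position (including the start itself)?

Answer: Reachable cells: 30

Derivation:
BFS flood-fill from (row=7, col=2):
  Distance 0: (row=7, col=2)
  Distance 1: (row=6, col=2), (row=7, col=1), (row=7, col=3), (row=8, col=2)
  Distance 2: (row=5, col=2), (row=6, col=1), (row=8, col=1)
  Distance 3: (row=5, col=1), (row=5, col=3), (row=6, col=0), (row=8, col=0), (row=9, col=1)
  Distance 4: (row=4, col=1), (row=4, col=3), (row=5, col=0), (row=9, col=0)
  Distance 5: (row=3, col=1), (row=3, col=3), (row=4, col=0)
  Distance 6: (row=2, col=1), (row=2, col=3), (row=3, col=2)
  Distance 7: (row=1, col=1), (row=1, col=3), (row=2, col=2)
  Distance 8: (row=0, col=3), (row=1, col=0), (row=1, col=2)
  Distance 9: (row=0, col=2)
Total reachable: 30 (grid has 30 open cells total)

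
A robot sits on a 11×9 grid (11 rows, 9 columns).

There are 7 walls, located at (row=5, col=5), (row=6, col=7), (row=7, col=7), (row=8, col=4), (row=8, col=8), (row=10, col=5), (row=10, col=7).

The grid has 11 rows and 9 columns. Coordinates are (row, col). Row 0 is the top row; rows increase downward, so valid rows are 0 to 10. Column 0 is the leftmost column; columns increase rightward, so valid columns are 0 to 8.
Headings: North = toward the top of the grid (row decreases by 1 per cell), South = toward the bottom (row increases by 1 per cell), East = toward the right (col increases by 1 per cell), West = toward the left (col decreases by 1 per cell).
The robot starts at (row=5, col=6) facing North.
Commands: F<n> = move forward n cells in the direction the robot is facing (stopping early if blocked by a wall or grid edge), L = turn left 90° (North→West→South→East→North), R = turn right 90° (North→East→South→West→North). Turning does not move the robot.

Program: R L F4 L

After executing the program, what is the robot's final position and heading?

Answer: Final position: (row=1, col=6), facing West

Derivation:
Start: (row=5, col=6), facing North
  R: turn right, now facing East
  L: turn left, now facing North
  F4: move forward 4, now at (row=1, col=6)
  L: turn left, now facing West
Final: (row=1, col=6), facing West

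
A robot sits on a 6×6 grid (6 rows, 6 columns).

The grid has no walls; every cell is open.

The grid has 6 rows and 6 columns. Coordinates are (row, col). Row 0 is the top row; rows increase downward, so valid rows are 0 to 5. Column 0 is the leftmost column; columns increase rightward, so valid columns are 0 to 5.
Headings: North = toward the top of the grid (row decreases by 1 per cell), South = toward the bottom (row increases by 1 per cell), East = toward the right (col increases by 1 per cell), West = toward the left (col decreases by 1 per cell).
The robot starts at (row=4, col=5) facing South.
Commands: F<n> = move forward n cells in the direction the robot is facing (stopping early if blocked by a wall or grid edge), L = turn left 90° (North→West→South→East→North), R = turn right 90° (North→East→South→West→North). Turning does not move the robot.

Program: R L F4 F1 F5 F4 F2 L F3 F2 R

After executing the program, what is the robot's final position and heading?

Answer: Final position: (row=5, col=5), facing South

Derivation:
Start: (row=4, col=5), facing South
  R: turn right, now facing West
  L: turn left, now facing South
  F4: move forward 1/4 (blocked), now at (row=5, col=5)
  F1: move forward 0/1 (blocked), now at (row=5, col=5)
  F5: move forward 0/5 (blocked), now at (row=5, col=5)
  F4: move forward 0/4 (blocked), now at (row=5, col=5)
  F2: move forward 0/2 (blocked), now at (row=5, col=5)
  L: turn left, now facing East
  F3: move forward 0/3 (blocked), now at (row=5, col=5)
  F2: move forward 0/2 (blocked), now at (row=5, col=5)
  R: turn right, now facing South
Final: (row=5, col=5), facing South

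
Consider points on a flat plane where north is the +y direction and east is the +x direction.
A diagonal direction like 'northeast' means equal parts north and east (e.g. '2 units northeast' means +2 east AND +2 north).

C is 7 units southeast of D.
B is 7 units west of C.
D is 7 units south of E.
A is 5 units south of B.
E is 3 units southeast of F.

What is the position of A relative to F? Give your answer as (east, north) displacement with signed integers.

Answer: A is at (east=3, north=-22) relative to F.

Derivation:
Place F at the origin (east=0, north=0).
  E is 3 units southeast of F: delta (east=+3, north=-3); E at (east=3, north=-3).
  D is 7 units south of E: delta (east=+0, north=-7); D at (east=3, north=-10).
  C is 7 units southeast of D: delta (east=+7, north=-7); C at (east=10, north=-17).
  B is 7 units west of C: delta (east=-7, north=+0); B at (east=3, north=-17).
  A is 5 units south of B: delta (east=+0, north=-5); A at (east=3, north=-22).
Therefore A relative to F: (east=3, north=-22).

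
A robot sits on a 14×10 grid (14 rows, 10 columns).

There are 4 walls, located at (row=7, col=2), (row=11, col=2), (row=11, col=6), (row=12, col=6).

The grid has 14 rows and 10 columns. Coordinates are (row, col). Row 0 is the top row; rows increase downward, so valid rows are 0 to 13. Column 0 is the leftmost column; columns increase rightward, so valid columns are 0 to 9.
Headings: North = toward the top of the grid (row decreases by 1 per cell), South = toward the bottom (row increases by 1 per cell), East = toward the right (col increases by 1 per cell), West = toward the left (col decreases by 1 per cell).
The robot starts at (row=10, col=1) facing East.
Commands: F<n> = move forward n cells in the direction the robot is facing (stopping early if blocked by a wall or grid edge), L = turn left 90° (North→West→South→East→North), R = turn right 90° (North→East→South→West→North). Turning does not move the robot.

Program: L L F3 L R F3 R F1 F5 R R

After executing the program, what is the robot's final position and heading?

Answer: Final position: (row=4, col=0), facing South

Derivation:
Start: (row=10, col=1), facing East
  L: turn left, now facing North
  L: turn left, now facing West
  F3: move forward 1/3 (blocked), now at (row=10, col=0)
  L: turn left, now facing South
  R: turn right, now facing West
  F3: move forward 0/3 (blocked), now at (row=10, col=0)
  R: turn right, now facing North
  F1: move forward 1, now at (row=9, col=0)
  F5: move forward 5, now at (row=4, col=0)
  R: turn right, now facing East
  R: turn right, now facing South
Final: (row=4, col=0), facing South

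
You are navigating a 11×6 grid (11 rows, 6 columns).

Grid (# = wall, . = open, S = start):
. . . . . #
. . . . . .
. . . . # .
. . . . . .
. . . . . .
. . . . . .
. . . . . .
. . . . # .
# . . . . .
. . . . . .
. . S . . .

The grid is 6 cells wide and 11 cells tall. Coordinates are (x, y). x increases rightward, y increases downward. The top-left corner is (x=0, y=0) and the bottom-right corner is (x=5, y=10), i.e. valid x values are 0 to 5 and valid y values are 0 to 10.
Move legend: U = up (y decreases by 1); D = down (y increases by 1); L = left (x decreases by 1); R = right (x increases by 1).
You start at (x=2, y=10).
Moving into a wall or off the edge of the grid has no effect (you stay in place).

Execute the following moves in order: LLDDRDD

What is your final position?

Start: (x=2, y=10)
  L (left): (x=2, y=10) -> (x=1, y=10)
  L (left): (x=1, y=10) -> (x=0, y=10)
  D (down): blocked, stay at (x=0, y=10)
  D (down): blocked, stay at (x=0, y=10)
  R (right): (x=0, y=10) -> (x=1, y=10)
  D (down): blocked, stay at (x=1, y=10)
  D (down): blocked, stay at (x=1, y=10)
Final: (x=1, y=10)

Answer: Final position: (x=1, y=10)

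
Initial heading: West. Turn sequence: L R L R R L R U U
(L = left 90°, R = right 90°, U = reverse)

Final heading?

Answer: Final heading: North

Derivation:
Start: West
  L (left (90° counter-clockwise)) -> South
  R (right (90° clockwise)) -> West
  L (left (90° counter-clockwise)) -> South
  R (right (90° clockwise)) -> West
  R (right (90° clockwise)) -> North
  L (left (90° counter-clockwise)) -> West
  R (right (90° clockwise)) -> North
  U (U-turn (180°)) -> South
  U (U-turn (180°)) -> North
Final: North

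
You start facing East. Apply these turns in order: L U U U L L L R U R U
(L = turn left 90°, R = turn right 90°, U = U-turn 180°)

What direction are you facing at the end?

Start: East
  L (left (90° counter-clockwise)) -> North
  U (U-turn (180°)) -> South
  U (U-turn (180°)) -> North
  U (U-turn (180°)) -> South
  L (left (90° counter-clockwise)) -> East
  L (left (90° counter-clockwise)) -> North
  L (left (90° counter-clockwise)) -> West
  R (right (90° clockwise)) -> North
  U (U-turn (180°)) -> South
  R (right (90° clockwise)) -> West
  U (U-turn (180°)) -> East
Final: East

Answer: Final heading: East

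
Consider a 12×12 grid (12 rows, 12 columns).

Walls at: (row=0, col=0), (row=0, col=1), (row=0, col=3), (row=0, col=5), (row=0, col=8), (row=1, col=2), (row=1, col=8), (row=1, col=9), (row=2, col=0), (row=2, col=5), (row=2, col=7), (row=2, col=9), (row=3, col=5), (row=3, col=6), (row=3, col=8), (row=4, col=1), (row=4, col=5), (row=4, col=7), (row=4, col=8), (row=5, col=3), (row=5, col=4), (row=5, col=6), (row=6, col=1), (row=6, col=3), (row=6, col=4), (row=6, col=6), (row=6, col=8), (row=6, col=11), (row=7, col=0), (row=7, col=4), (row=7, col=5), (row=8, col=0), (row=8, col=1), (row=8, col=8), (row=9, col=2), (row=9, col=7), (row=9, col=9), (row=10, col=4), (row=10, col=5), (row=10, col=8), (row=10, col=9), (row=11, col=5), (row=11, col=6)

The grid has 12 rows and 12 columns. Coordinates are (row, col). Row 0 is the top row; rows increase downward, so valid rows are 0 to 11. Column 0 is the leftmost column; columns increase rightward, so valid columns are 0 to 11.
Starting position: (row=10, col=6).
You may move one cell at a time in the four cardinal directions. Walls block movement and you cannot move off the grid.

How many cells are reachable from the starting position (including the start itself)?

Answer: Reachable cells: 94

Derivation:
BFS flood-fill from (row=10, col=6):
  Distance 0: (row=10, col=6)
  Distance 1: (row=9, col=6), (row=10, col=7)
  Distance 2: (row=8, col=6), (row=9, col=5), (row=11, col=7)
  Distance 3: (row=7, col=6), (row=8, col=5), (row=8, col=7), (row=9, col=4), (row=11, col=8)
  Distance 4: (row=7, col=7), (row=8, col=4), (row=9, col=3), (row=11, col=9)
  Distance 5: (row=6, col=7), (row=7, col=8), (row=8, col=3), (row=10, col=3), (row=11, col=10)
  Distance 6: (row=5, col=7), (row=7, col=3), (row=7, col=9), (row=8, col=2), (row=10, col=2), (row=10, col=10), (row=11, col=3), (row=11, col=11)
  Distance 7: (row=5, col=8), (row=6, col=9), (row=7, col=2), (row=7, col=10), (row=8, col=9), (row=9, col=10), (row=10, col=1), (row=10, col=11), (row=11, col=2), (row=11, col=4)
  Distance 8: (row=5, col=9), (row=6, col=2), (row=6, col=10), (row=7, col=1), (row=7, col=11), (row=8, col=10), (row=9, col=1), (row=9, col=11), (row=10, col=0), (row=11, col=1)
  Distance 9: (row=4, col=9), (row=5, col=2), (row=5, col=10), (row=8, col=11), (row=9, col=0), (row=11, col=0)
  Distance 10: (row=3, col=9), (row=4, col=2), (row=4, col=10), (row=5, col=1), (row=5, col=11)
  Distance 11: (row=3, col=2), (row=3, col=10), (row=4, col=3), (row=4, col=11), (row=5, col=0)
  Distance 12: (row=2, col=2), (row=2, col=10), (row=3, col=1), (row=3, col=3), (row=3, col=11), (row=4, col=0), (row=4, col=4), (row=6, col=0)
  Distance 13: (row=1, col=10), (row=2, col=1), (row=2, col=3), (row=2, col=11), (row=3, col=0), (row=3, col=4)
  Distance 14: (row=0, col=10), (row=1, col=1), (row=1, col=3), (row=1, col=11), (row=2, col=4)
  Distance 15: (row=0, col=9), (row=0, col=11), (row=1, col=0), (row=1, col=4)
  Distance 16: (row=0, col=4), (row=1, col=5)
  Distance 17: (row=1, col=6)
  Distance 18: (row=0, col=6), (row=1, col=7), (row=2, col=6)
  Distance 19: (row=0, col=7)
Total reachable: 94 (grid has 101 open cells total)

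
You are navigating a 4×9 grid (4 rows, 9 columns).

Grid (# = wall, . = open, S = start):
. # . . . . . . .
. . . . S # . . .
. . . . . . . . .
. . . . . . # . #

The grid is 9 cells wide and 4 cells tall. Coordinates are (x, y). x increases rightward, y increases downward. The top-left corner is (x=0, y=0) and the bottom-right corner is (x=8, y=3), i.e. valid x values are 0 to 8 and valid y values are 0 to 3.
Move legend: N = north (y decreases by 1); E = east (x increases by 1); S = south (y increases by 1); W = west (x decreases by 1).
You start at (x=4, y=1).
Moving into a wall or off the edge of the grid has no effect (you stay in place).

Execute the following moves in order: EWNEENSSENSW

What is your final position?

Start: (x=4, y=1)
  E (east): blocked, stay at (x=4, y=1)
  W (west): (x=4, y=1) -> (x=3, y=1)
  N (north): (x=3, y=1) -> (x=3, y=0)
  E (east): (x=3, y=0) -> (x=4, y=0)
  E (east): (x=4, y=0) -> (x=5, y=0)
  N (north): blocked, stay at (x=5, y=0)
  S (south): blocked, stay at (x=5, y=0)
  S (south): blocked, stay at (x=5, y=0)
  E (east): (x=5, y=0) -> (x=6, y=0)
  N (north): blocked, stay at (x=6, y=0)
  S (south): (x=6, y=0) -> (x=6, y=1)
  W (west): blocked, stay at (x=6, y=1)
Final: (x=6, y=1)

Answer: Final position: (x=6, y=1)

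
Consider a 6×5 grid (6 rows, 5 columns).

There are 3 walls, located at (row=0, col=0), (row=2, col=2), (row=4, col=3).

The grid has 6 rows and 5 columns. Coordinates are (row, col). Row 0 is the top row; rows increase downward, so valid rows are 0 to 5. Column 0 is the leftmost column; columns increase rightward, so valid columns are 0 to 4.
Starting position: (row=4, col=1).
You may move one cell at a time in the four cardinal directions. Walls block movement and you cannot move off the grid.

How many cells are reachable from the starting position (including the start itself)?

BFS flood-fill from (row=4, col=1):
  Distance 0: (row=4, col=1)
  Distance 1: (row=3, col=1), (row=4, col=0), (row=4, col=2), (row=5, col=1)
  Distance 2: (row=2, col=1), (row=3, col=0), (row=3, col=2), (row=5, col=0), (row=5, col=2)
  Distance 3: (row=1, col=1), (row=2, col=0), (row=3, col=3), (row=5, col=3)
  Distance 4: (row=0, col=1), (row=1, col=0), (row=1, col=2), (row=2, col=3), (row=3, col=4), (row=5, col=4)
  Distance 5: (row=0, col=2), (row=1, col=3), (row=2, col=4), (row=4, col=4)
  Distance 6: (row=0, col=3), (row=1, col=4)
  Distance 7: (row=0, col=4)
Total reachable: 27 (grid has 27 open cells total)

Answer: Reachable cells: 27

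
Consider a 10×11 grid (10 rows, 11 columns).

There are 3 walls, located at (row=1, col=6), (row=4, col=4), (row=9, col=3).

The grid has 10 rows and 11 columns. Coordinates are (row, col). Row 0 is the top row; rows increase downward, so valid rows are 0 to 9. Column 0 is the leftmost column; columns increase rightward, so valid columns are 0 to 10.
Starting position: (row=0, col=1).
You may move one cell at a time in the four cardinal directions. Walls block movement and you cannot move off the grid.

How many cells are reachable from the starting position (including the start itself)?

BFS flood-fill from (row=0, col=1):
  Distance 0: (row=0, col=1)
  Distance 1: (row=0, col=0), (row=0, col=2), (row=1, col=1)
  Distance 2: (row=0, col=3), (row=1, col=0), (row=1, col=2), (row=2, col=1)
  Distance 3: (row=0, col=4), (row=1, col=3), (row=2, col=0), (row=2, col=2), (row=3, col=1)
  Distance 4: (row=0, col=5), (row=1, col=4), (row=2, col=3), (row=3, col=0), (row=3, col=2), (row=4, col=1)
  Distance 5: (row=0, col=6), (row=1, col=5), (row=2, col=4), (row=3, col=3), (row=4, col=0), (row=4, col=2), (row=5, col=1)
  Distance 6: (row=0, col=7), (row=2, col=5), (row=3, col=4), (row=4, col=3), (row=5, col=0), (row=5, col=2), (row=6, col=1)
  Distance 7: (row=0, col=8), (row=1, col=7), (row=2, col=6), (row=3, col=5), (row=5, col=3), (row=6, col=0), (row=6, col=2), (row=7, col=1)
  Distance 8: (row=0, col=9), (row=1, col=8), (row=2, col=7), (row=3, col=6), (row=4, col=5), (row=5, col=4), (row=6, col=3), (row=7, col=0), (row=7, col=2), (row=8, col=1)
  Distance 9: (row=0, col=10), (row=1, col=9), (row=2, col=8), (row=3, col=7), (row=4, col=6), (row=5, col=5), (row=6, col=4), (row=7, col=3), (row=8, col=0), (row=8, col=2), (row=9, col=1)
  Distance 10: (row=1, col=10), (row=2, col=9), (row=3, col=8), (row=4, col=7), (row=5, col=6), (row=6, col=5), (row=7, col=4), (row=8, col=3), (row=9, col=0), (row=9, col=2)
  Distance 11: (row=2, col=10), (row=3, col=9), (row=4, col=8), (row=5, col=7), (row=6, col=6), (row=7, col=5), (row=8, col=4)
  Distance 12: (row=3, col=10), (row=4, col=9), (row=5, col=8), (row=6, col=7), (row=7, col=6), (row=8, col=5), (row=9, col=4)
  Distance 13: (row=4, col=10), (row=5, col=9), (row=6, col=8), (row=7, col=7), (row=8, col=6), (row=9, col=5)
  Distance 14: (row=5, col=10), (row=6, col=9), (row=7, col=8), (row=8, col=7), (row=9, col=6)
  Distance 15: (row=6, col=10), (row=7, col=9), (row=8, col=8), (row=9, col=7)
  Distance 16: (row=7, col=10), (row=8, col=9), (row=9, col=8)
  Distance 17: (row=8, col=10), (row=9, col=9)
  Distance 18: (row=9, col=10)
Total reachable: 107 (grid has 107 open cells total)

Answer: Reachable cells: 107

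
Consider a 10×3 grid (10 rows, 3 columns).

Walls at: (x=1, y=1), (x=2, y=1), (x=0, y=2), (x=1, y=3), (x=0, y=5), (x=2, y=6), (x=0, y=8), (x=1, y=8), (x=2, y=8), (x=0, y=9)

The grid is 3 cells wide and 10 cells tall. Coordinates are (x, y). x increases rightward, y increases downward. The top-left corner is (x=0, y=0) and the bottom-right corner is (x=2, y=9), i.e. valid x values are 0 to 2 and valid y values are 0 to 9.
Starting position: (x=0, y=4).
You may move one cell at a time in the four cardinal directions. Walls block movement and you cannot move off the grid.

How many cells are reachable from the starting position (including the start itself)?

Answer: Reachable cells: 14

Derivation:
BFS flood-fill from (x=0, y=4):
  Distance 0: (x=0, y=4)
  Distance 1: (x=0, y=3), (x=1, y=4)
  Distance 2: (x=2, y=4), (x=1, y=5)
  Distance 3: (x=2, y=3), (x=2, y=5), (x=1, y=6)
  Distance 4: (x=2, y=2), (x=0, y=6), (x=1, y=7)
  Distance 5: (x=1, y=2), (x=0, y=7), (x=2, y=7)
Total reachable: 14 (grid has 20 open cells total)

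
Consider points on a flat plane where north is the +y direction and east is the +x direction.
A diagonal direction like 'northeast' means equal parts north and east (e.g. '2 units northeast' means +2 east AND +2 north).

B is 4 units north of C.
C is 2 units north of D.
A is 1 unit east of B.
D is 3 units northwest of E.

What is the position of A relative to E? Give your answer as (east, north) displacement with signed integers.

Place E at the origin (east=0, north=0).
  D is 3 units northwest of E: delta (east=-3, north=+3); D at (east=-3, north=3).
  C is 2 units north of D: delta (east=+0, north=+2); C at (east=-3, north=5).
  B is 4 units north of C: delta (east=+0, north=+4); B at (east=-3, north=9).
  A is 1 unit east of B: delta (east=+1, north=+0); A at (east=-2, north=9).
Therefore A relative to E: (east=-2, north=9).

Answer: A is at (east=-2, north=9) relative to E.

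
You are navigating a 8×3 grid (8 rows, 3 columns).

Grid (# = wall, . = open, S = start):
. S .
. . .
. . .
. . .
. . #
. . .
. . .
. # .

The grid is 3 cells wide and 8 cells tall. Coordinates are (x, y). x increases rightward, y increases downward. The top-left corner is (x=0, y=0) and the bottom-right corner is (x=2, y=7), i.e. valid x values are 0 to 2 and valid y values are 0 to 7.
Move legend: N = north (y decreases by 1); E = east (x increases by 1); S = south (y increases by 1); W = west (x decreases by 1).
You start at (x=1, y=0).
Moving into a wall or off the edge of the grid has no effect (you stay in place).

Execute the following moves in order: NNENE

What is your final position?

Start: (x=1, y=0)
  N (north): blocked, stay at (x=1, y=0)
  N (north): blocked, stay at (x=1, y=0)
  E (east): (x=1, y=0) -> (x=2, y=0)
  N (north): blocked, stay at (x=2, y=0)
  E (east): blocked, stay at (x=2, y=0)
Final: (x=2, y=0)

Answer: Final position: (x=2, y=0)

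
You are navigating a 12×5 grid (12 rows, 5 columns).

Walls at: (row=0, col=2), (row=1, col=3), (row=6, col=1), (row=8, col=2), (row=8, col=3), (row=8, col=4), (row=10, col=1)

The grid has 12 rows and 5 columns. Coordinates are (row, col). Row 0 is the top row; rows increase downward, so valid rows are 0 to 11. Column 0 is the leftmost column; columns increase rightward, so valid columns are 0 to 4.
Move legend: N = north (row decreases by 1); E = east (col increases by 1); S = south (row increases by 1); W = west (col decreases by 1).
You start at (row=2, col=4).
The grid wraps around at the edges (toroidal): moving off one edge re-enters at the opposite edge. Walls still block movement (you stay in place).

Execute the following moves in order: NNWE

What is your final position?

Answer: Final position: (row=0, col=4)

Derivation:
Start: (row=2, col=4)
  N (north): (row=2, col=4) -> (row=1, col=4)
  N (north): (row=1, col=4) -> (row=0, col=4)
  W (west): (row=0, col=4) -> (row=0, col=3)
  E (east): (row=0, col=3) -> (row=0, col=4)
Final: (row=0, col=4)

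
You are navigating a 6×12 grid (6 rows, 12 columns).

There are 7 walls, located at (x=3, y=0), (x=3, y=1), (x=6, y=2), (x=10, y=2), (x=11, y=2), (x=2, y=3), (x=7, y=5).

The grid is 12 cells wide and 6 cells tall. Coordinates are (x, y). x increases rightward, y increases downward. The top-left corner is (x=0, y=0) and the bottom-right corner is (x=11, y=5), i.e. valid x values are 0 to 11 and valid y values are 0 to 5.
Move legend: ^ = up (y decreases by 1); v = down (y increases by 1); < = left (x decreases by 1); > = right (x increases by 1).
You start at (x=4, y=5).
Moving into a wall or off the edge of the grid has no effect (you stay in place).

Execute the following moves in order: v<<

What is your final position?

Start: (x=4, y=5)
  v (down): blocked, stay at (x=4, y=5)
  < (left): (x=4, y=5) -> (x=3, y=5)
  < (left): (x=3, y=5) -> (x=2, y=5)
Final: (x=2, y=5)

Answer: Final position: (x=2, y=5)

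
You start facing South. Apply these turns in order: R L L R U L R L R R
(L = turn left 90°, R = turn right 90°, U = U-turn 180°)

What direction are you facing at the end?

Answer: Final heading: East

Derivation:
Start: South
  R (right (90° clockwise)) -> West
  L (left (90° counter-clockwise)) -> South
  L (left (90° counter-clockwise)) -> East
  R (right (90° clockwise)) -> South
  U (U-turn (180°)) -> North
  L (left (90° counter-clockwise)) -> West
  R (right (90° clockwise)) -> North
  L (left (90° counter-clockwise)) -> West
  R (right (90° clockwise)) -> North
  R (right (90° clockwise)) -> East
Final: East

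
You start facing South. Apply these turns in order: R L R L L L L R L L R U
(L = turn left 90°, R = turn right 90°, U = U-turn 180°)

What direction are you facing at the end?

Answer: Final heading: East

Derivation:
Start: South
  R (right (90° clockwise)) -> West
  L (left (90° counter-clockwise)) -> South
  R (right (90° clockwise)) -> West
  L (left (90° counter-clockwise)) -> South
  L (left (90° counter-clockwise)) -> East
  L (left (90° counter-clockwise)) -> North
  L (left (90° counter-clockwise)) -> West
  R (right (90° clockwise)) -> North
  L (left (90° counter-clockwise)) -> West
  L (left (90° counter-clockwise)) -> South
  R (right (90° clockwise)) -> West
  U (U-turn (180°)) -> East
Final: East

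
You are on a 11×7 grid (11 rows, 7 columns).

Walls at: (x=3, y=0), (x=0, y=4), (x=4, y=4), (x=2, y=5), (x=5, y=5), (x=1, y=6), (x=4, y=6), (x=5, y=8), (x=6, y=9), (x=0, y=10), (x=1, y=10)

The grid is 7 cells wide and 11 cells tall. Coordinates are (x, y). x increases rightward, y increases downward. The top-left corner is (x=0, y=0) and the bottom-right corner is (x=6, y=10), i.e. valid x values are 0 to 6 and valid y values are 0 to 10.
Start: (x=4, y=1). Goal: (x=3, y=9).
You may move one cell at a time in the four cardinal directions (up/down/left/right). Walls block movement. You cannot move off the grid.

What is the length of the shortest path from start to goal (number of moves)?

BFS from (x=4, y=1) until reaching (x=3, y=9):
  Distance 0: (x=4, y=1)
  Distance 1: (x=4, y=0), (x=3, y=1), (x=5, y=1), (x=4, y=2)
  Distance 2: (x=5, y=0), (x=2, y=1), (x=6, y=1), (x=3, y=2), (x=5, y=2), (x=4, y=3)
  Distance 3: (x=2, y=0), (x=6, y=0), (x=1, y=1), (x=2, y=2), (x=6, y=2), (x=3, y=3), (x=5, y=3)
  Distance 4: (x=1, y=0), (x=0, y=1), (x=1, y=2), (x=2, y=3), (x=6, y=3), (x=3, y=4), (x=5, y=4)
  Distance 5: (x=0, y=0), (x=0, y=2), (x=1, y=3), (x=2, y=4), (x=6, y=4), (x=3, y=5)
  Distance 6: (x=0, y=3), (x=1, y=4), (x=4, y=5), (x=6, y=5), (x=3, y=6)
  Distance 7: (x=1, y=5), (x=2, y=6), (x=6, y=6), (x=3, y=7)
  Distance 8: (x=0, y=5), (x=5, y=6), (x=2, y=7), (x=4, y=7), (x=6, y=7), (x=3, y=8)
  Distance 9: (x=0, y=6), (x=1, y=7), (x=5, y=7), (x=2, y=8), (x=4, y=8), (x=6, y=8), (x=3, y=9)  <- goal reached here
One shortest path (9 moves): (x=4, y=1) -> (x=3, y=1) -> (x=3, y=2) -> (x=3, y=3) -> (x=3, y=4) -> (x=3, y=5) -> (x=3, y=6) -> (x=3, y=7) -> (x=3, y=8) -> (x=3, y=9)

Answer: Shortest path length: 9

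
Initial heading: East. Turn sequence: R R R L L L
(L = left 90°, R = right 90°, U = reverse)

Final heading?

Start: East
  R (right (90° clockwise)) -> South
  R (right (90° clockwise)) -> West
  R (right (90° clockwise)) -> North
  L (left (90° counter-clockwise)) -> West
  L (left (90° counter-clockwise)) -> South
  L (left (90° counter-clockwise)) -> East
Final: East

Answer: Final heading: East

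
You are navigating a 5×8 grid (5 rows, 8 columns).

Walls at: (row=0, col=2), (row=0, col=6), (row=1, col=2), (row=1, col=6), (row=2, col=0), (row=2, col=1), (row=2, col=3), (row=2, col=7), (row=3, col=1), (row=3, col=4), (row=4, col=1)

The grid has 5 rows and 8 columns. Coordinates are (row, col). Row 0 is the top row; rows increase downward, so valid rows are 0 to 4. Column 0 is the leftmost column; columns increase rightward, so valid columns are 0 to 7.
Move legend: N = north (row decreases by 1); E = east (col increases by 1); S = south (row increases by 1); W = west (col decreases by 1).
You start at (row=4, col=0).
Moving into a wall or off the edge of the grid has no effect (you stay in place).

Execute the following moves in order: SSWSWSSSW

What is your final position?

Start: (row=4, col=0)
  S (south): blocked, stay at (row=4, col=0)
  S (south): blocked, stay at (row=4, col=0)
  W (west): blocked, stay at (row=4, col=0)
  S (south): blocked, stay at (row=4, col=0)
  W (west): blocked, stay at (row=4, col=0)
  [×3]S (south): blocked, stay at (row=4, col=0)
  W (west): blocked, stay at (row=4, col=0)
Final: (row=4, col=0)

Answer: Final position: (row=4, col=0)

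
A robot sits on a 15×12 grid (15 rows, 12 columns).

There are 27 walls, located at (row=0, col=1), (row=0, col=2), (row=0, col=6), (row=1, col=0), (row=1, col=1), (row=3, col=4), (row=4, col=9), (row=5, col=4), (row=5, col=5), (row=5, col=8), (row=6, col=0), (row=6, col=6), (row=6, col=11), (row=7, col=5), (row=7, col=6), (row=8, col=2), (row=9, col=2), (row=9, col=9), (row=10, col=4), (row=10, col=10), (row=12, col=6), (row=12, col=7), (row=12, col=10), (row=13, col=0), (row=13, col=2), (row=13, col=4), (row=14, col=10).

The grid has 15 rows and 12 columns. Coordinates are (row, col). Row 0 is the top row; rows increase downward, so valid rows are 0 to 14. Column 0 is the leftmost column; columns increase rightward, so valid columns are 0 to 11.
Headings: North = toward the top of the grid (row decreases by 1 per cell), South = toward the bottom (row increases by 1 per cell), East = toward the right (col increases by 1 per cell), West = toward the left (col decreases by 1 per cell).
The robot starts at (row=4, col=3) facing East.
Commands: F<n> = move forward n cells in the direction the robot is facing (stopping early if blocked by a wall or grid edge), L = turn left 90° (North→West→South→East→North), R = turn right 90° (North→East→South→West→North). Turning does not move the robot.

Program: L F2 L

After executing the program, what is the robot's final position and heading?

Start: (row=4, col=3), facing East
  L: turn left, now facing North
  F2: move forward 2, now at (row=2, col=3)
  L: turn left, now facing West
Final: (row=2, col=3), facing West

Answer: Final position: (row=2, col=3), facing West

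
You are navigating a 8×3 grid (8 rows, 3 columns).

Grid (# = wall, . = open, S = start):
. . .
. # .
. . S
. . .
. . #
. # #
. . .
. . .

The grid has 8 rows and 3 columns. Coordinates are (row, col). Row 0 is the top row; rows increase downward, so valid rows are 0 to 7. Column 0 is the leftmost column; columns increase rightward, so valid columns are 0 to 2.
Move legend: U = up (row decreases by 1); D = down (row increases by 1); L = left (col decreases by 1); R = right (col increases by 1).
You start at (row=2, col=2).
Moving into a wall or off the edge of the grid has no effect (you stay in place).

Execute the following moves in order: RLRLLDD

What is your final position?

Answer: Final position: (row=4, col=0)

Derivation:
Start: (row=2, col=2)
  R (right): blocked, stay at (row=2, col=2)
  L (left): (row=2, col=2) -> (row=2, col=1)
  R (right): (row=2, col=1) -> (row=2, col=2)
  L (left): (row=2, col=2) -> (row=2, col=1)
  L (left): (row=2, col=1) -> (row=2, col=0)
  D (down): (row=2, col=0) -> (row=3, col=0)
  D (down): (row=3, col=0) -> (row=4, col=0)
Final: (row=4, col=0)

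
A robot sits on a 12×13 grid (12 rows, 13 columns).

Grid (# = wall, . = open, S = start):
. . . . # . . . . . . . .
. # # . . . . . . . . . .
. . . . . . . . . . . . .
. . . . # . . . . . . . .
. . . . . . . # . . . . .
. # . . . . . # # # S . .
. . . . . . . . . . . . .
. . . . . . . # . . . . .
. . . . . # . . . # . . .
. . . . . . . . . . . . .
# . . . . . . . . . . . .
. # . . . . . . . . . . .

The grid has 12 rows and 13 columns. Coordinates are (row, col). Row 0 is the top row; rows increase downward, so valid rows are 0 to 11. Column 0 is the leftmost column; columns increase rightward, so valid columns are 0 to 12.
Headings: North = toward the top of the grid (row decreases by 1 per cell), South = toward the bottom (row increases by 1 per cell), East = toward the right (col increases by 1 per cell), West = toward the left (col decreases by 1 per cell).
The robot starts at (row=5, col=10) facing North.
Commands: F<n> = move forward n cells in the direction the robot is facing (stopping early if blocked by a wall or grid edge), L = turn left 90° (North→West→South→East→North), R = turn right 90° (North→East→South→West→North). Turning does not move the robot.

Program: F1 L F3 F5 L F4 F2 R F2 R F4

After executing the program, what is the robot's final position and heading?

Answer: Final position: (row=0, col=8), facing North

Derivation:
Start: (row=5, col=10), facing North
  F1: move forward 1, now at (row=4, col=10)
  L: turn left, now facing West
  F3: move forward 2/3 (blocked), now at (row=4, col=8)
  F5: move forward 0/5 (blocked), now at (row=4, col=8)
  L: turn left, now facing South
  F4: move forward 0/4 (blocked), now at (row=4, col=8)
  F2: move forward 0/2 (blocked), now at (row=4, col=8)
  R: turn right, now facing West
  F2: move forward 0/2 (blocked), now at (row=4, col=8)
  R: turn right, now facing North
  F4: move forward 4, now at (row=0, col=8)
Final: (row=0, col=8), facing North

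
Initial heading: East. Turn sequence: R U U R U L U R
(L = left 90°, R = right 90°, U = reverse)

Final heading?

Answer: Final heading: West

Derivation:
Start: East
  R (right (90° clockwise)) -> South
  U (U-turn (180°)) -> North
  U (U-turn (180°)) -> South
  R (right (90° clockwise)) -> West
  U (U-turn (180°)) -> East
  L (left (90° counter-clockwise)) -> North
  U (U-turn (180°)) -> South
  R (right (90° clockwise)) -> West
Final: West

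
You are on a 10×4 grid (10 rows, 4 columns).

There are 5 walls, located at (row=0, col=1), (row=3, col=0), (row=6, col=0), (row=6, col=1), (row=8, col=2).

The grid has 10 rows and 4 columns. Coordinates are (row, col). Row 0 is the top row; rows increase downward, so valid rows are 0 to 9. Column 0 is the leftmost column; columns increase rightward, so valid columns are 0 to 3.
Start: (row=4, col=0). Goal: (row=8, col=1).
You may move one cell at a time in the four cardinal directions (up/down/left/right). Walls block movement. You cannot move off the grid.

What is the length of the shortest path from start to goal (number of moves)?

BFS from (row=4, col=0) until reaching (row=8, col=1):
  Distance 0: (row=4, col=0)
  Distance 1: (row=4, col=1), (row=5, col=0)
  Distance 2: (row=3, col=1), (row=4, col=2), (row=5, col=1)
  Distance 3: (row=2, col=1), (row=3, col=2), (row=4, col=3), (row=5, col=2)
  Distance 4: (row=1, col=1), (row=2, col=0), (row=2, col=2), (row=3, col=3), (row=5, col=3), (row=6, col=2)
  Distance 5: (row=1, col=0), (row=1, col=2), (row=2, col=3), (row=6, col=3), (row=7, col=2)
  Distance 6: (row=0, col=0), (row=0, col=2), (row=1, col=3), (row=7, col=1), (row=7, col=3)
  Distance 7: (row=0, col=3), (row=7, col=0), (row=8, col=1), (row=8, col=3)  <- goal reached here
One shortest path (7 moves): (row=4, col=0) -> (row=4, col=1) -> (row=4, col=2) -> (row=5, col=2) -> (row=6, col=2) -> (row=7, col=2) -> (row=7, col=1) -> (row=8, col=1)

Answer: Shortest path length: 7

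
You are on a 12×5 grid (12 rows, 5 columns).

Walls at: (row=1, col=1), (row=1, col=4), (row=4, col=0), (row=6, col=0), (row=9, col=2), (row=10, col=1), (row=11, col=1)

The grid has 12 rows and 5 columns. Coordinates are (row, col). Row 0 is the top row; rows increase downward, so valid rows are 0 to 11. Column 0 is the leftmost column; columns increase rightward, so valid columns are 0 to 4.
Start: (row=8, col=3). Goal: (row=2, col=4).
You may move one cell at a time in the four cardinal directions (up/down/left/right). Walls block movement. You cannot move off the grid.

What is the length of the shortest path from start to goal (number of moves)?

BFS from (row=8, col=3) until reaching (row=2, col=4):
  Distance 0: (row=8, col=3)
  Distance 1: (row=7, col=3), (row=8, col=2), (row=8, col=4), (row=9, col=3)
  Distance 2: (row=6, col=3), (row=7, col=2), (row=7, col=4), (row=8, col=1), (row=9, col=4), (row=10, col=3)
  Distance 3: (row=5, col=3), (row=6, col=2), (row=6, col=4), (row=7, col=1), (row=8, col=0), (row=9, col=1), (row=10, col=2), (row=10, col=4), (row=11, col=3)
  Distance 4: (row=4, col=3), (row=5, col=2), (row=5, col=4), (row=6, col=1), (row=7, col=0), (row=9, col=0), (row=11, col=2), (row=11, col=4)
  Distance 5: (row=3, col=3), (row=4, col=2), (row=4, col=4), (row=5, col=1), (row=10, col=0)
  Distance 6: (row=2, col=3), (row=3, col=2), (row=3, col=4), (row=4, col=1), (row=5, col=0), (row=11, col=0)
  Distance 7: (row=1, col=3), (row=2, col=2), (row=2, col=4), (row=3, col=1)  <- goal reached here
One shortest path (7 moves): (row=8, col=3) -> (row=8, col=4) -> (row=7, col=4) -> (row=6, col=4) -> (row=5, col=4) -> (row=4, col=4) -> (row=3, col=4) -> (row=2, col=4)

Answer: Shortest path length: 7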